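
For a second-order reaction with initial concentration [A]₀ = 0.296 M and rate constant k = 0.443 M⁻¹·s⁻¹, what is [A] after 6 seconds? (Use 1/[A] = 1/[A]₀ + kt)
0.1657 M

1/[A] = 1/[A]₀ + k·t = 1/0.296 + (0.443)·(6) = 3.3784 + 2.6580 = 6.0364
[A] = 1/6.0364 = 0.1657 M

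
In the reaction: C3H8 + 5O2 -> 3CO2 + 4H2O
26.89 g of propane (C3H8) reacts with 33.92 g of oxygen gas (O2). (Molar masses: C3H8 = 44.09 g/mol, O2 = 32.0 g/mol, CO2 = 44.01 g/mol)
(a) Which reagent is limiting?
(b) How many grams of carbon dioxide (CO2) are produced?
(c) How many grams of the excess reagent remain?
(a) O2, (b) 27.99 g, (c) 17.54 g

Moles of C3H8 = 26.89 g ÷ 44.09 g/mol = 0.609889 mol
Moles of O2 = 33.92 g ÷ 32.0 g/mol = 1.06 mol
Moles ÷ coefficient: C3H8: 0.609889/1 = 0.6099, O2: 1.06/5 = 0.212
(a) O2 has the smaller value, so O2 is the limiting reagent.
(b) Moles of CO2 = 1.06 mol O2 × (3/5) = 0.636 mol; mass = 0.636 mol × 44.01 g/mol = 27.99 g
(c) C3H8 consumed = 1.06 × (1/5) = 0.212 mol; remaining = 0.609889 − 0.212 = 0.397889 mol; mass = 0.397889 mol × 44.09 g/mol = 17.54 g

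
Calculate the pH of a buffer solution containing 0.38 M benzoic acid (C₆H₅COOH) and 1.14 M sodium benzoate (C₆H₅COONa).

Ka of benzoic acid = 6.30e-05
pH = 4.68

pKa = -log(6.30e-05) = 4.20. pH = pKa + log([A⁻]/[HA]) = 4.20 + log(1.14/0.38)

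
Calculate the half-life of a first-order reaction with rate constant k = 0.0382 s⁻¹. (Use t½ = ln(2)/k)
18.15 s

t½ = ln(2)/k = 0.6931/0.0382 = 18.15 s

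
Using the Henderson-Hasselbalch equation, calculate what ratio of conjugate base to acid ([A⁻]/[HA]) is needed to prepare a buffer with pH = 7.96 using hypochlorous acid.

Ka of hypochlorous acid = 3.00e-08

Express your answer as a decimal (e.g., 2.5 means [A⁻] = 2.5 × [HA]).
[A⁻]/[HA] = 2.736

pKa = −log(3.00e-08) = 7.5229. pH = pKa + log([A⁻]/[HA]). 7.96 = 7.5229 + log(ratio). log(ratio) = 7.96 − 7.5229 = 0.4371. ratio = 10^(0.4371) = 2.736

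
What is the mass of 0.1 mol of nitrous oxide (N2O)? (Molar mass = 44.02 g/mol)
Mass = 0.1 mol × 44.02 g/mol = 4.402 g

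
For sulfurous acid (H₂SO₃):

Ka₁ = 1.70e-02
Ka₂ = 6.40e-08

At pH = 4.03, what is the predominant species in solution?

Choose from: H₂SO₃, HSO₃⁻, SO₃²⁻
HSO₃⁻

pKa1 = 1.77, pKa2 = 7.19. Each pKa is the crossover between adjacent species; pH = 4.03 lies in the region where HSO₃⁻ predominates.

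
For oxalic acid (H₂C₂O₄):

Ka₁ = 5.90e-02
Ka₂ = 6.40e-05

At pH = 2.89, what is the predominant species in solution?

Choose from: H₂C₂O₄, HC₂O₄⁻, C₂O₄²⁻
HC₂O₄⁻

pKa1 = 1.23, pKa2 = 4.19. Each pKa is the crossover between adjacent species; pH = 2.89 lies in the region where HC₂O₄⁻ predominates.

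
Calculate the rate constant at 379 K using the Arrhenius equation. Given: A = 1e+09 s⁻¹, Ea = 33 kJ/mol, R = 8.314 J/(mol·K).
2.83e+04 s⁻¹

k = A·exp(-Ea/(R·T)) = 1e+09·exp(-33000/(8.314·379)) = 1e+09·exp(-10.4728) = 1e+09·2.8294e-05 = 2.83e+04 s⁻¹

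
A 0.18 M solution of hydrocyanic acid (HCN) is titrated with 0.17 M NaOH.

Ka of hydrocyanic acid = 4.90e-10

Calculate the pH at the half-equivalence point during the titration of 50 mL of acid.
pH = pKa = 9.31

At the half-equivalence point, [HA] = [A⁻], so by Henderson–Hasselbalch pH = pKa + log(1) = pKa.
pKa = −log(4.90e-10) = 9.31.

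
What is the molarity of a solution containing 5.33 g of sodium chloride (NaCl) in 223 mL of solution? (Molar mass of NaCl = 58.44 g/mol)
Moles of NaCl = 5.33 g ÷ 58.44 g/mol = 0.0912047 mol
Volume = 223 mL = 0.223 L
Molarity = 0.0912047 mol ÷ 0.223 L = 0.409 M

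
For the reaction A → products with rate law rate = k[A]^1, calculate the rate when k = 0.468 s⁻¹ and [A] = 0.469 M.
0.2195 M/s

rate = k·[A]^1 = 0.468·(0.469)^1 = 0.468·0.469 = 0.2195 M/s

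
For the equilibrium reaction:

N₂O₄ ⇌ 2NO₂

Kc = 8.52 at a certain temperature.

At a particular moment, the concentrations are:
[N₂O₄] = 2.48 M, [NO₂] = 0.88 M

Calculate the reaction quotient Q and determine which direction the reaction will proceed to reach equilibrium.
Q = 0.312, Q < K, reaction proceeds forward (toward products)

Q = ([NO₂]^2) / ([N₂O₄])
  = ((0.88)^2) / ((2.48)) = 0.7744/2.48 = 0.3123
Since Q = 0.3123 < Kc = 8.52, the reaction proceeds forward (toward products) to reach equilibrium.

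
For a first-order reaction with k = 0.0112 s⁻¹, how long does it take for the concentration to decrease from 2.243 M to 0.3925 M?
155.63 s

From ln[A] = ln[A]₀ - k·t: t = ln([A]₀/[A])/k = ln(2.243/0.3925)/0.0112 = ln(5.7146)/0.0112 = 1.7430/0.0112 = 155.63 s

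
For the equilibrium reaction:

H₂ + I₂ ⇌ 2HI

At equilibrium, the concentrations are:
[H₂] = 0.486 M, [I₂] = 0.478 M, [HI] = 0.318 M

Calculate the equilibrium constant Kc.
K_c = 0.4353

Kc = ([HI]^2) / ([H₂] × [I₂])
   = ((0.318)^2) / ((0.486)·(0.478))
   = 0.10112 / 0.23231 = 0.4353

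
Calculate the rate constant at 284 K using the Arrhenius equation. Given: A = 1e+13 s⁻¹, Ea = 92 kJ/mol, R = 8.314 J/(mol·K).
1.20e-04 s⁻¹

k = A·exp(-Ea/(R·T)) = 1e+13·exp(-92000/(8.314·284)) = 1e+13·exp(-38.9636) = 1e+13·1.1976e-17 = 1.20e-04 s⁻¹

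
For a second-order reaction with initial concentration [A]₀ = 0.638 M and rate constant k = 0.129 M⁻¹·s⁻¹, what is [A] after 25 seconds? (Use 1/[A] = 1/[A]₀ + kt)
0.2087 M

1/[A] = 1/[A]₀ + k·t = 1/0.638 + (0.129)·(25) = 1.5674 + 3.2250 = 4.7924
[A] = 1/4.7924 = 0.2087 M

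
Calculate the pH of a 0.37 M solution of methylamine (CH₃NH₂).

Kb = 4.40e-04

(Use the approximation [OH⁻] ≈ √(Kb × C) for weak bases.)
pH = 12.11

[OH⁻] = √(Kb × C) = √(4.40e-04 × 0.37) = 1.2759e-02. pOH = 1.89, pH = 14 - pOH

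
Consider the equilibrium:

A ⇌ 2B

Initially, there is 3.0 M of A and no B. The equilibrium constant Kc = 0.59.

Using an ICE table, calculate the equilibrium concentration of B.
[B] = 1.191 M

ICE: [A] = 3.0 − x, [B] = 2x.
Kc = (2x)²/(3.0 − x) = 0.59 ⇒ 4x² + 0.59x − 1.77 = 0.
x = (−0.59 + √(0.59² + 4·4·1.77))/(2·4) = (−0.59 + √28.668)/8 = 0.59553.
[B] = 2x = 1.191 M.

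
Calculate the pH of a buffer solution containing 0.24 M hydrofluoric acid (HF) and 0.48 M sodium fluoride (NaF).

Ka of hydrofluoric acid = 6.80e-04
pH = 3.47

pKa = -log(6.80e-04) = 3.17. pH = pKa + log([A⁻]/[HA]) = 3.17 + log(0.48/0.24)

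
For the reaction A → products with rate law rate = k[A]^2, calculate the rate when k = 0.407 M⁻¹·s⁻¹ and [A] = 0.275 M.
0.03078 M/s

rate = k·[A]^2 = 0.407·(0.275)^2 = 0.407·0.075625 = 0.03078 M/s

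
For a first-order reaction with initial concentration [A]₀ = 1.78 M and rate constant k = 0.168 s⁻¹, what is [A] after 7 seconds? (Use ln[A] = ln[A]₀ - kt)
0.5491 M

ln[A] = ln[A]₀ - k·t = ln(1.78) - (0.168)·(7) = 0.5766 - 1.1760 = -0.5994
[A] = e^(-0.5994) = 0.5491 M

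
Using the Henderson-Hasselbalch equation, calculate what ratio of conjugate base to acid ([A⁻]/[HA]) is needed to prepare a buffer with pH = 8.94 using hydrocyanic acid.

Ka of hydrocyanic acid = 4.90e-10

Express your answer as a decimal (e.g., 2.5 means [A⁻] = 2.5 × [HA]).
[A⁻]/[HA] = 0.427

pKa = −log(4.90e-10) = 9.3098. pH = pKa + log([A⁻]/[HA]). 8.94 = 9.3098 + log(ratio). log(ratio) = 8.94 − 9.3098 = -0.3698. ratio = 10^(-0.3698) = 0.427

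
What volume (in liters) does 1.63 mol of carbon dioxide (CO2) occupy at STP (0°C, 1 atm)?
At STP, 1 mol of gas occupies 22.4 L
Volume = 1.63 mol × 22.4 L/mol = 36.51 L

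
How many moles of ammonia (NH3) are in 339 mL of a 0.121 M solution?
Moles = Molarity × Volume (L)
Moles = 0.121 M × 0.339 L = 0.04102 mol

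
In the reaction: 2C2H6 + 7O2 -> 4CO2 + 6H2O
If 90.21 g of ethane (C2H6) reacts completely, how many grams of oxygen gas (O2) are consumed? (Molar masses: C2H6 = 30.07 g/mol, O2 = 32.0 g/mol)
Moles of C2H6 = 90.21 g ÷ 30.07 g/mol = 3 mol
Mole ratio: 7 mol O2 / 2 mol C2H6
Moles of O2 = 3 × (7/2) = 10.5 mol
Mass of O2 = 10.5 mol × 32.0 g/mol = 336 g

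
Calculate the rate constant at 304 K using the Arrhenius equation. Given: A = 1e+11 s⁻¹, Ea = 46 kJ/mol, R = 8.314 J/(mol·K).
1.25e+03 s⁻¹

k = A·exp(-Ea/(R·T)) = 1e+11·exp(-46000/(8.314·304)) = 1e+11·exp(-18.2001) = 1e+11·1.2468e-08 = 1.25e+03 s⁻¹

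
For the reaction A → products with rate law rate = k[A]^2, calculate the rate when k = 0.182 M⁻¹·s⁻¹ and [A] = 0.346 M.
0.02179 M/s

rate = k·[A]^2 = 0.182·(0.346)^2 = 0.182·0.119716 = 0.02179 M/s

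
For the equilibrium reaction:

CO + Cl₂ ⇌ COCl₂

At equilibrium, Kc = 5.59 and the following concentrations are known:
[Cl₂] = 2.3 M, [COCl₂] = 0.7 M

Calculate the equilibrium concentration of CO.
[CO] = 0.0544 M

Kc = ([COCl₂]) / ([CO] × [Cl₂]) = 5.59
[CO]^1 = (product terms)/(Kc · other reactant terms) = 0.7 / (5.59 · 2.3) = 0.054445
[CO] = 0.0544 M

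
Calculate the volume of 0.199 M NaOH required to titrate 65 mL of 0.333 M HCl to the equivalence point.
V_{base} = 108.8 mL

At equivalence: moles acid = moles base.
moles HCl = 0.333 M × 0.065 L = 0.021645 mol
V_NaOH = 0.021645 mol ÷ 0.199 M = 0.1088 L = 108.8 mL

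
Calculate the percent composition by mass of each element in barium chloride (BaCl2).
Ba: 65.95%, Cl: 34.05%

Molar mass of BaCl2 = 208.23 g/mol
% Ba = (1 × 137.33) / 208.23 × 100% = 137.33 / 208.23 × 100% = 65.95%
% Cl = (2 × 35.45) / 208.23 × 100% = 70.9 / 208.23 × 100% = 34.05%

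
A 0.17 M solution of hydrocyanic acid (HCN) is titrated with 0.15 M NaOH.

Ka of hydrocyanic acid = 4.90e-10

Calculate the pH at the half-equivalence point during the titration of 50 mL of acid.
pH = pKa = 9.31

At the half-equivalence point, [HA] = [A⁻], so by Henderson–Hasselbalch pH = pKa + log(1) = pKa.
pKa = −log(4.90e-10) = 9.31.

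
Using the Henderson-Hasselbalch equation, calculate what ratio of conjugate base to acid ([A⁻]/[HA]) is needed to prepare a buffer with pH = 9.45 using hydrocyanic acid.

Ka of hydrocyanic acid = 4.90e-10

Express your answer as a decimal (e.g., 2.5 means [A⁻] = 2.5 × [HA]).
[A⁻]/[HA] = 1.381

pKa = −log(4.90e-10) = 9.3098. pH = pKa + log([A⁻]/[HA]). 9.45 = 9.3098 + log(ratio). log(ratio) = 9.45 − 9.3098 = 0.1402. ratio = 10^(0.1402) = 1.381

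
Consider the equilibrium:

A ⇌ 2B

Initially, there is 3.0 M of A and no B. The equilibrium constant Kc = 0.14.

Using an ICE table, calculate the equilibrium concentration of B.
[B] = 0.614 M

ICE: [A] = 3.0 − x, [B] = 2x.
Kc = (2x)²/(3.0 − x) = 0.14 ⇒ 4x² + 0.14x − 0.42 = 0.
x = (−0.14 + √(0.14² + 4·4·0.42))/(2·4) = (−0.14 + √6.7396)/8 = 0.30701.
[B] = 2x = 0.614 M.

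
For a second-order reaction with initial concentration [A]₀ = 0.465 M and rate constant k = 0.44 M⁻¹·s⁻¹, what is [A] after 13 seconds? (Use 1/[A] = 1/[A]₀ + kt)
0.1271 M

1/[A] = 1/[A]₀ + k·t = 1/0.465 + (0.44)·(13) = 2.1505 + 5.7200 = 7.8705
[A] = 1/7.8705 = 0.1271 M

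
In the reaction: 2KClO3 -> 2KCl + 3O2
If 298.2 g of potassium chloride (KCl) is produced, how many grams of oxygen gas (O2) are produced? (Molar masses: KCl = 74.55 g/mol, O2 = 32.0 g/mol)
Moles of KCl = 298.2 g ÷ 74.55 g/mol = 4 mol
Mole ratio: 3 mol O2 / 2 mol KCl
Moles of O2 = 4 × (3/2) = 6 mol
Mass of O2 = 6 mol × 32.0 g/mol = 192 g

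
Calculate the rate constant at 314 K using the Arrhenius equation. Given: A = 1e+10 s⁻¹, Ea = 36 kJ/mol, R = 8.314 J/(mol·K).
1.03e+04 s⁻¹

k = A·exp(-Ea/(R·T)) = 1e+10·exp(-36000/(8.314·314)) = 1e+10·exp(-13.7900) = 1e+10·1.0259e-06 = 1.03e+04 s⁻¹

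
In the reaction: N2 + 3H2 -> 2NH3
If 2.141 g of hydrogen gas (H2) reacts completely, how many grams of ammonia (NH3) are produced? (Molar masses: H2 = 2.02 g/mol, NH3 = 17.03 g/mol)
Moles of H2 = 2.141 g ÷ 2.02 g/mol = 1.0599 mol
Mole ratio: 2 mol NH3 / 3 mol H2
Moles of NH3 = 1.0599 × (2/3) = 0.706601 mol
Mass of NH3 = 0.706601 mol × 17.03 g/mol = 12.03 g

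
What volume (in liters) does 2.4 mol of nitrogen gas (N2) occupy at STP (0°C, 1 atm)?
At STP, 1 mol of gas occupies 22.4 L
Volume = 2.4 mol × 22.4 L/mol = 53.76 L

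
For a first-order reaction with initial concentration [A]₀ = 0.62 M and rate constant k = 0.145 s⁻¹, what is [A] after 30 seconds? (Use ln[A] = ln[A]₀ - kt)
0.0080 M

ln[A] = ln[A]₀ - k·t = ln(0.62) - (0.145)·(30) = -0.4780 - 4.3500 = -4.8280
[A] = e^(-4.8280) = 0.0080 M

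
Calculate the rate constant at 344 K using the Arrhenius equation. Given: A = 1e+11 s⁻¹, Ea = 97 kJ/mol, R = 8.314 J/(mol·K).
1.86e-04 s⁻¹

k = A·exp(-Ea/(R·T)) = 1e+11·exp(-97000/(8.314·344)) = 1e+11·exp(-33.9159) = 1e+11·1.8643e-15 = 1.86e-04 s⁻¹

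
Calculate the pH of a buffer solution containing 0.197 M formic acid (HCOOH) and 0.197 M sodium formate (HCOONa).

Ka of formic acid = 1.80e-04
pH = 3.74

pKa = -log(1.80e-04) = 3.74. pH = pKa + log([A⁻]/[HA]) = 3.74 + log(0.197/0.197)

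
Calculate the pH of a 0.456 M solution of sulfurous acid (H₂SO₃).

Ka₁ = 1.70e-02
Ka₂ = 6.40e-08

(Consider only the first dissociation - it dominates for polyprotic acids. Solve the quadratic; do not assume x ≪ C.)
pH = 1.10

x² + Ka₁·x − Ka₁·C = 0 with Ka₁ = 1.70e-02, C = 0.456.
x = (−Ka₁ + √(Ka₁² + 4·Ka₁·C))/2 = 7.9955e-02 M, so pH = 1.10.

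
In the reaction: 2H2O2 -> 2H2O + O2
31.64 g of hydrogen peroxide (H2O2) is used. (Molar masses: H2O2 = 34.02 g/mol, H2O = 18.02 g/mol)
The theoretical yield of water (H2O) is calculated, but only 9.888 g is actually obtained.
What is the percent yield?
Moles of H2O2 = 31.64 g ÷ 34.02 g/mol = 0.930041 mol
Mole ratio: 2 mol H2O / 2 mol H2O2
Moles of H2O = 0.930041 × (2/2) = 0.930041 mol
Theoretical yield = 0.930041 mol × 18.02 g/mol = 16.759 g
Actual yield = 9.888 g
Percent yield = (9.888 / 16.759) × 100% = 59.0%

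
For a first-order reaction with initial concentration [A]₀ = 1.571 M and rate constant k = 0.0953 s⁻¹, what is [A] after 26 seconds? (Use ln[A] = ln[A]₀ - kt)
0.1319 M

ln[A] = ln[A]₀ - k·t = ln(1.571) - (0.0953)·(26) = 0.4517 - 2.4778 = -2.0261
[A] = e^(-2.0261) = 0.1319 M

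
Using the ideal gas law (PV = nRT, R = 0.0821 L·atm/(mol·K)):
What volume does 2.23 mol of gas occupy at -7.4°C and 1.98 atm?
T = -7.4°C + 273.15 = 265.75 K
V = nRT/P = (2.23 × 0.0821 × 265.75) / 1.98
V = 24.57 L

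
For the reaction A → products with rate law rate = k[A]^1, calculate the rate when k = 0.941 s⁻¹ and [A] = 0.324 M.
0.3049 M/s

rate = k·[A]^1 = 0.941·(0.324)^1 = 0.941·0.324 = 0.3049 M/s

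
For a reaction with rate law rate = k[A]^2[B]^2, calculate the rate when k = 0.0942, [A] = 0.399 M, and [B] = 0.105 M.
0.0001653 M/s

rate = k·[A]^2·[B]^2 = 0.0942·(0.399)^2·(0.105)^2 = 0.0942·0.159201·0.011025 = 0.0001653 M/s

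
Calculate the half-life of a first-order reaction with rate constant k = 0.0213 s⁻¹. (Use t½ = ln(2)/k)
32.54 s

t½ = ln(2)/k = 0.6931/0.0213 = 32.54 s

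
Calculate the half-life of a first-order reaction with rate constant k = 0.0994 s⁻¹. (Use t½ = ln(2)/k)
6.97 s

t½ = ln(2)/k = 0.6931/0.0994 = 6.97 s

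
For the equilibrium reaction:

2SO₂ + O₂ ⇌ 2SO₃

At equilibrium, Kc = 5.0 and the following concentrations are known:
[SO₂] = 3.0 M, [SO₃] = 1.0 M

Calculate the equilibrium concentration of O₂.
[O₂] = 0.0222 M

Kc = ([SO₃]^2) / ([SO₂]^2 × [O₂]) = 5.0
[O₂]^1 = (product terms)/(Kc · other reactant terms) = 1 / (5.0 · 9) = 0.022222
[O₂] = 0.0222 M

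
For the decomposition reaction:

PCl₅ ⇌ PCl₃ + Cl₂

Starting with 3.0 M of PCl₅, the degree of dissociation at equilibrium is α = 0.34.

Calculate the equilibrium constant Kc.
K_c = 0.5255

x = α·[A]₀ = 0.34 × 3.0 = 1.02 M dissociated.
At eq: [PCl₅] = 3.0 − 1.02 = 1.98 M; [PCl₃] = [Cl₂] = x = 1.02 M.
Kc = [PCl₃][Cl₂]/[PCl₅] = (1.02)²/1.98 = 0.5255.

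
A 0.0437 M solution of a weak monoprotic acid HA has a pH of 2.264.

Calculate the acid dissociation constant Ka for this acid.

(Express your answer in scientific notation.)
K_a = 7.75e-04

[H⁺] = 10^(−pH) = 10^(−2.264) = 5.445e-03 M. For HA ⇌ H⁺ + A⁻, Ka = x²/(C − x) = (5.445e-03)²/(0.0437 − 5.445e-03) = 7.75e-04.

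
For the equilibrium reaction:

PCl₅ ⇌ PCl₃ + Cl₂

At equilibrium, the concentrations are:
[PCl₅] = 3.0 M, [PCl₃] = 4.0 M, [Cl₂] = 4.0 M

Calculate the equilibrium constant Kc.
K_c = 5.3333

Kc = ([PCl₃] × [Cl₂]) / ([PCl₅])
   = ((4.0)·(4.0)) / ((3.0))
   = 16 / 3 = 5.3333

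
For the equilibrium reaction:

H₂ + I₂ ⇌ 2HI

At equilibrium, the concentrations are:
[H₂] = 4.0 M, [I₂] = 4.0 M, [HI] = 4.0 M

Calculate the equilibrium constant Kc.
K_c = 1.0000

Kc = ([HI]^2) / ([H₂] × [I₂])
   = ((4.0)^2) / ((4.0)·(4.0))
   = 16 / 16 = 1.0000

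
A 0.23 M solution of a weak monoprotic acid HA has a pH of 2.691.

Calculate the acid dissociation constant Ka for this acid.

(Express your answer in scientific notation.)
K_a = 1.82e-05

[H⁺] = 10^(−pH) = 10^(−2.691) = 2.037e-03 M. For HA ⇌ H⁺ + A⁻, Ka = x²/(C − x) = (2.037e-03)²/(0.23 − 2.037e-03) = 1.82e-05.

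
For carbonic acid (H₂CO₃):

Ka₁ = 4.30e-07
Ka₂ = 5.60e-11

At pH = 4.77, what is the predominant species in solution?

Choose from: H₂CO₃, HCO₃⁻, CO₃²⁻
H₂CO₃

pKa1 = 6.37, pKa2 = 10.25. Each pKa is the crossover between adjacent species; pH = 4.77 lies in the region where H₂CO₃ predominates.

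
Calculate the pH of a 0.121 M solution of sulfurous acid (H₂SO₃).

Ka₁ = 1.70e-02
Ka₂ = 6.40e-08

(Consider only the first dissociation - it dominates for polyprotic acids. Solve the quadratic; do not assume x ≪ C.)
pH = 1.42

x² + Ka₁·x − Ka₁·C = 0 with Ka₁ = 1.70e-02, C = 0.121.
x = (−Ka₁ + √(Ka₁² + 4·Ka₁·C))/2 = 3.7644e-02 M, so pH = 1.42.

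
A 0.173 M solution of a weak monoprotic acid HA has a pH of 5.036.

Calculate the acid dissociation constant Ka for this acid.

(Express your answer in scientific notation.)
K_a = 4.90e-10

[H⁺] = 10^(−pH) = 10^(−5.036) = 9.204e-06 M. For HA ⇌ H⁺ + A⁻, Ka = x²/(C − x) = (9.204e-06)²/(0.173 − 9.204e-06) = 4.90e-10.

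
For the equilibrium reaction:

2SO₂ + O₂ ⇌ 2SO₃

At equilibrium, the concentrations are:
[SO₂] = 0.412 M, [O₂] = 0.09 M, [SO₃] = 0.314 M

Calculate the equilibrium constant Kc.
K_c = 6.4539

Kc = ([SO₃]^2) / ([SO₂]^2 × [O₂])
   = ((0.314)^2) / ((0.412)^2·(0.09))
   = 0.098596 / 0.015277 = 6.4539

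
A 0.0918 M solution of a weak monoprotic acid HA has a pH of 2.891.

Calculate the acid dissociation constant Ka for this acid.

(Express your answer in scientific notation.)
K_a = 1.83e-05

[H⁺] = 10^(−pH) = 10^(−2.891) = 1.285e-03 M. For HA ⇌ H⁺ + A⁻, Ka = x²/(C − x) = (1.285e-03)²/(0.0918 − 1.285e-03) = 1.83e-05.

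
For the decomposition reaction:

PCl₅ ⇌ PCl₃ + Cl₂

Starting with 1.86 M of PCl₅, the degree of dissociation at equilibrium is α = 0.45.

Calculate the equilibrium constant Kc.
K_c = 0.6848

x = α·[A]₀ = 0.45 × 1.86 = 0.837 M dissociated.
At eq: [PCl₅] = 1.86 − 0.837 = 1.023 M; [PCl₃] = [Cl₂] = x = 0.837 M.
Kc = [PCl₃][Cl₂]/[PCl₅] = (0.837)²/1.023 = 0.6848.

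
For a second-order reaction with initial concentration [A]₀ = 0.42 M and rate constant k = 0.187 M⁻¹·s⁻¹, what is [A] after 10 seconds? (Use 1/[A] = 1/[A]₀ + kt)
0.2352 M

1/[A] = 1/[A]₀ + k·t = 1/0.42 + (0.187)·(10) = 2.3810 + 1.8700 = 4.2510
[A] = 1/4.2510 = 0.2352 M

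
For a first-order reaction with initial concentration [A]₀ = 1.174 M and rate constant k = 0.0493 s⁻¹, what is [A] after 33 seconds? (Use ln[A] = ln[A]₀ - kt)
0.2307 M

ln[A] = ln[A]₀ - k·t = ln(1.174) - (0.0493)·(33) = 0.1604 - 1.6269 = -1.4665
[A] = e^(-1.4665) = 0.2307 M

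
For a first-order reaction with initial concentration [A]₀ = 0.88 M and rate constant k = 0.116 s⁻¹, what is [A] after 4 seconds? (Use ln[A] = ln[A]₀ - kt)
0.5533 M

ln[A] = ln[A]₀ - k·t = ln(0.88) - (0.116)·(4) = -0.1278 - 0.4640 = -0.5918
[A] = e^(-0.5918) = 0.5533 M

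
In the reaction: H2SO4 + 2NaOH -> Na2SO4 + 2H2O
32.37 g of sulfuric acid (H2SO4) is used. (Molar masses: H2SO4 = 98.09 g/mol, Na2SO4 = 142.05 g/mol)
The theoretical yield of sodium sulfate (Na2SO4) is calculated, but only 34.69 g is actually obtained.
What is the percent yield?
Moles of H2SO4 = 32.37 g ÷ 98.09 g/mol = 0.330003 mol
Mole ratio: 1 mol Na2SO4 / 1 mol H2SO4
Moles of Na2SO4 = 0.330003 × (1/1) = 0.330003 mol
Theoretical yield = 0.330003 mol × 142.05 g/mol = 46.877 g
Actual yield = 34.69 g
Percent yield = (34.69 / 46.877) × 100% = 74.0%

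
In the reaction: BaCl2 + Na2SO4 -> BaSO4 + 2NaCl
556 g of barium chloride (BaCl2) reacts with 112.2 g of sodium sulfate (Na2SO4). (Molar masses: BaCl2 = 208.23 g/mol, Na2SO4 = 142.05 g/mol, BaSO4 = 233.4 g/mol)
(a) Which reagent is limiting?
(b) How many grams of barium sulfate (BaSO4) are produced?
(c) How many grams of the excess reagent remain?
(a) Na2SO4, (b) 184.4 g, (c) 391.5 g

Moles of BaCl2 = 556 g ÷ 208.23 g/mol = 2.67012 mol
Moles of Na2SO4 = 112.2 g ÷ 142.05 g/mol = 0.789863 mol
Moles ÷ coefficient: BaCl2: 2.67012/1 = 2.67, Na2SO4: 0.789863/1 = 0.7899
(a) Na2SO4 has the smaller value, so Na2SO4 is the limiting reagent.
(b) Moles of BaSO4 = 0.789863 mol Na2SO4 × (1/1) = 0.789863 mol; mass = 0.789863 mol × 233.4 g/mol = 184.4 g
(c) BaCl2 consumed = 0.789863 × (1/1) = 0.789863 mol; remaining = 2.67012 − 0.789863 = 1.88026 mol; mass = 1.88026 mol × 208.23 g/mol = 391.5 g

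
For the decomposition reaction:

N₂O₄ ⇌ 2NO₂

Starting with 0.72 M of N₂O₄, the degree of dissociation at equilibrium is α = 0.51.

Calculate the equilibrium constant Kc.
K_c = 1.5288

x = α·[A]₀ = 0.51 × 0.72 = 0.3672 M dissociated.
At eq: [N₂O₄] = 0.72 − 0.3672 = 0.3528 M; [NO₂] = 2x = 0.7344 M.
Kc = [NO₂]²/[N₂O₄] = (0.7344)²/0.3528 = 1.529.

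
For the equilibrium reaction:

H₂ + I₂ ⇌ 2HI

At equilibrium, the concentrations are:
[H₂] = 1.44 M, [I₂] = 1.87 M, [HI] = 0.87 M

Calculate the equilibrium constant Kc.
K_c = 0.2811

Kc = ([HI]^2) / ([H₂] × [I₂])
   = ((0.87)^2) / ((1.44)·(1.87))
   = 0.7569 / 2.6928 = 0.2811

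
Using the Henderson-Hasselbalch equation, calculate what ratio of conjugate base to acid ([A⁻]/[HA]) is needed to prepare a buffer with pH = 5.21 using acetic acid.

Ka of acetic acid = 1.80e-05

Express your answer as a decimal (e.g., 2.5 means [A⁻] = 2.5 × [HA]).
[A⁻]/[HA] = 2.919

pKa = −log(1.80e-05) = 4.7447. pH = pKa + log([A⁻]/[HA]). 5.21 = 4.7447 + log(ratio). log(ratio) = 5.21 − 4.7447 = 0.4653. ratio = 10^(0.4653) = 2.919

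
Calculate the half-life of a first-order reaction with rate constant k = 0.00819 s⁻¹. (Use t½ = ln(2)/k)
84.63 s

t½ = ln(2)/k = 0.6931/0.00819 = 84.63 s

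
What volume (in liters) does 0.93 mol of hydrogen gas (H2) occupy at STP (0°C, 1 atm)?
At STP, 1 mol of gas occupies 22.4 L
Volume = 0.93 mol × 22.4 L/mol = 20.83 L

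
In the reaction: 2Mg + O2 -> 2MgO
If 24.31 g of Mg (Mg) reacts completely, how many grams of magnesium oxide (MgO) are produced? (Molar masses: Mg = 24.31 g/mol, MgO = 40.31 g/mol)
Moles of Mg = 24.31 g ÷ 24.31 g/mol = 1 mol
Mole ratio: 2 mol MgO / 2 mol Mg
Moles of MgO = 1 × (2/2) = 1 mol
Mass of MgO = 1 mol × 40.31 g/mol = 40.31 g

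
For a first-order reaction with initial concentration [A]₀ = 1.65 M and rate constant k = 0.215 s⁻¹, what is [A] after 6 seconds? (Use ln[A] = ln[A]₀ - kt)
0.4542 M

ln[A] = ln[A]₀ - k·t = ln(1.65) - (0.215)·(6) = 0.5008 - 1.2900 = -0.7892
[A] = e^(-0.7892) = 0.4542 M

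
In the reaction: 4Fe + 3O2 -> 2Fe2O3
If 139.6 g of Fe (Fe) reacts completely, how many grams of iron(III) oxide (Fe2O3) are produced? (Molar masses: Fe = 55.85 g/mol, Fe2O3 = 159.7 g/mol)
Moles of Fe = 139.6 g ÷ 55.85 g/mol = 2.49955 mol
Mole ratio: 2 mol Fe2O3 / 4 mol Fe
Moles of Fe2O3 = 2.49955 × (2/4) = 1.24978 mol
Mass of Fe2O3 = 1.24978 mol × 159.7 g/mol = 199.6 g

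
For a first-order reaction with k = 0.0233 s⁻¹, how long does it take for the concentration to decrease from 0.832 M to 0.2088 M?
59.33 s

From ln[A] = ln[A]₀ - k·t: t = ln([A]₀/[A])/k = ln(0.832/0.2088)/0.0233 = ln(3.9847)/0.0233 = 1.3825/0.0233 = 59.33 s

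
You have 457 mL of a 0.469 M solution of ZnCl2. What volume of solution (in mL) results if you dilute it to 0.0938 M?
Using M₁V₁ = M₂V₂:
0.469 × 457 = 0.0938 × V₂
V₂ = (0.469 × 457) / 0.0938 = 2285 mL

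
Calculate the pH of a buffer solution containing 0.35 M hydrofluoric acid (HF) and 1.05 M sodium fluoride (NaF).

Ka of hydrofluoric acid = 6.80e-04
pH = 3.64

pKa = -log(6.80e-04) = 3.17. pH = pKa + log([A⁻]/[HA]) = 3.17 + log(1.05/0.35)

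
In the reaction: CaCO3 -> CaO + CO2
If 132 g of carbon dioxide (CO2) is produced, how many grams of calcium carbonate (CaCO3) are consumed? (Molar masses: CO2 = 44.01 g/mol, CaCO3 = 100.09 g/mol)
Moles of CO2 = 132 g ÷ 44.01 g/mol = 2.99932 mol
Mole ratio: 1 mol CaCO3 / 1 mol CO2
Moles of CaCO3 = 2.99932 × (1/1) = 2.99932 mol
Mass of CaCO3 = 2.99932 mol × 100.09 g/mol = 300.2 g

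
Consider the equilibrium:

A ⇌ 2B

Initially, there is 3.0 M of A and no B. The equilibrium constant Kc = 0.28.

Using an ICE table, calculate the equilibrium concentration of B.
[B] = 0.849 M

ICE: [A] = 3.0 − x, [B] = 2x.
Kc = (2x)²/(3.0 − x) = 0.28 ⇒ 4x² + 0.28x − 0.84 = 0.
x = (−0.28 + √(0.28² + 4·4·0.84))/(2·4) = (−0.28 + √13.518)/8 = 0.42459.
[B] = 2x = 0.849 M.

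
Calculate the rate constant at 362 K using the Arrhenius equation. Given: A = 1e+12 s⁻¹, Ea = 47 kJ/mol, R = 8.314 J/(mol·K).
1.65e+05 s⁻¹

k = A·exp(-Ea/(R·T)) = 1e+12·exp(-47000/(8.314·362)) = 1e+12·exp(-15.6163) = 1e+12·1.6516e-07 = 1.65e+05 s⁻¹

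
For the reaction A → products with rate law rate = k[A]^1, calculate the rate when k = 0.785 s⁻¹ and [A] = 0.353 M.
0.2771 M/s

rate = k·[A]^1 = 0.785·(0.353)^1 = 0.785·0.353 = 0.2771 M/s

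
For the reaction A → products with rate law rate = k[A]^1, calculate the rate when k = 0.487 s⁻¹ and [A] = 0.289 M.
0.1407 M/s

rate = k·[A]^1 = 0.487·(0.289)^1 = 0.487·0.289 = 0.1407 M/s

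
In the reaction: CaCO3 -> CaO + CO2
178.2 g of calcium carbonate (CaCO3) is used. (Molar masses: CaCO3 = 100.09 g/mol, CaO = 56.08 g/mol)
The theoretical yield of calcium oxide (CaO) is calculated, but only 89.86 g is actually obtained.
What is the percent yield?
Moles of CaCO3 = 178.2 g ÷ 100.09 g/mol = 1.7804 mol
Mole ratio: 1 mol CaO / 1 mol CaCO3
Moles of CaO = 1.7804 × (1/1) = 1.7804 mol
Theoretical yield = 1.7804 mol × 56.08 g/mol = 99.845 g
Actual yield = 89.86 g
Percent yield = (89.86 / 99.845) × 100% = 90.0%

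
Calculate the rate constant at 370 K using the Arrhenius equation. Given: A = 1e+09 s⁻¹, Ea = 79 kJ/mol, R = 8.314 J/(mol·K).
7.03e-03 s⁻¹

k = A·exp(-Ea/(R·T)) = 1e+09·exp(-79000/(8.314·370)) = 1e+09·exp(-25.6812) = 1e+09·7.0274e-12 = 7.03e-03 s⁻¹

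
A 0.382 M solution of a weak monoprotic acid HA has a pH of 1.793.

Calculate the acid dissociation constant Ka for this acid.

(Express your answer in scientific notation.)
K_a = 7.09e-04

[H⁺] = 10^(−pH) = 10^(−1.793) = 1.611e-02 M. For HA ⇌ H⁺ + A⁻, Ka = x²/(C − x) = (1.611e-02)²/(0.382 − 1.611e-02) = 7.09e-04.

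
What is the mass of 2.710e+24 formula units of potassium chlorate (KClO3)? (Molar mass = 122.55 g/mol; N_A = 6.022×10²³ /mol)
Moles = 2.710e+24 ÷ 6.022×10²³ = 4.50017 mol
Mass = 4.50017 mol × 122.55 g/mol = 551.5 g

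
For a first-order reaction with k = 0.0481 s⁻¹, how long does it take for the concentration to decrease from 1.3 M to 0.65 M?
14.41 s

From ln[A] = ln[A]₀ - k·t: t = ln([A]₀/[A])/k = ln(1.3/0.65)/0.0481 = ln(2.0000)/0.0481 = 0.6931/0.0481 = 14.41 s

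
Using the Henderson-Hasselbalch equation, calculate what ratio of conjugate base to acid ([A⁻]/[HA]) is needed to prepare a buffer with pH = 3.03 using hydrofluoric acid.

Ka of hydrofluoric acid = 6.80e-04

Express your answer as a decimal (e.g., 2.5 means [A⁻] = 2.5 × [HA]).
[A⁻]/[HA] = 0.729

pKa = −log(6.80e-04) = 3.1675. pH = pKa + log([A⁻]/[HA]). 3.03 = 3.1675 + log(ratio). log(ratio) = 3.03 − 3.1675 = -0.1375. ratio = 10^(-0.1375) = 0.729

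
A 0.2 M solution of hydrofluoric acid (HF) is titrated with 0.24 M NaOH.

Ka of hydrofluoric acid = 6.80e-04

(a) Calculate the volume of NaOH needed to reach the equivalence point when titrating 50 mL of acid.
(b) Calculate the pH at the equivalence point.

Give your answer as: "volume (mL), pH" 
V = 41.7 mL, pH = 8.10

(a) At equivalence: moles acid = moles base.
moles acid = 0.2 × 0.05 = 0.01 mol; V_NaOH = 0.01/0.24 = 0.04167 L = 41.7 mL.
(b) At equivalence, all acid → conjugate base A⁻ at [A⁻] = 0.01/0.09167 = 0.1091 M.
Kb = Kw/Ka = 1.0e-14/6.80e-04 = 1.471e-11; [OH⁻] = √(Kb·[A⁻]) = 1.267e-06; pOH = 5.90; pH = 14 − pOH = 8.10.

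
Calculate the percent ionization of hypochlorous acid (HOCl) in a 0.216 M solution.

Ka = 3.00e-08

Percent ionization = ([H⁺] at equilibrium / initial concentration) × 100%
Percent ionization = 0.0373%

Let x = [H⁺]. Ka = x²/(C - x) ⇒ x² + (3.00e-08)x - (3.00e-08)(0.216) = 0. x = 8.0483e-05. Percent = (8.0483e-05/0.216) × 100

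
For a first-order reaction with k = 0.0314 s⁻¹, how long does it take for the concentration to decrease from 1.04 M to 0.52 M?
22.07 s

From ln[A] = ln[A]₀ - k·t: t = ln([A]₀/[A])/k = ln(1.04/0.52)/0.0314 = ln(2.0000)/0.0314 = 0.6931/0.0314 = 22.07 s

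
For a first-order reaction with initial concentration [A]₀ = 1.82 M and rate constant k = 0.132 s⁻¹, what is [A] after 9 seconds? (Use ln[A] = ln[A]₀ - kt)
0.5548 M

ln[A] = ln[A]₀ - k·t = ln(1.82) - (0.132)·(9) = 0.5988 - 1.1880 = -0.5892
[A] = e^(-0.5892) = 0.5548 M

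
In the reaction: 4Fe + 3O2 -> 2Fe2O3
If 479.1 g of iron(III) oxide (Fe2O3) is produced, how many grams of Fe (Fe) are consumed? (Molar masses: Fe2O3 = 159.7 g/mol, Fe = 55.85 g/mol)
Moles of Fe2O3 = 479.1 g ÷ 159.7 g/mol = 3 mol
Mole ratio: 4 mol Fe / 2 mol Fe2O3
Moles of Fe = 3 × (4/2) = 6 mol
Mass of Fe = 6 mol × 55.85 g/mol = 335.1 g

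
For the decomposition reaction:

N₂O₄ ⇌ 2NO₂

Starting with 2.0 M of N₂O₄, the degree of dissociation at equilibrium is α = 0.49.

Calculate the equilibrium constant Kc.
K_c = 3.7663

x = α·[A]₀ = 0.49 × 2.0 = 0.98 M dissociated.
At eq: [N₂O₄] = 2.0 − 0.98 = 1.02 M; [NO₂] = 2x = 1.96 M.
Kc = [NO₂]²/[N₂O₄] = (1.96)²/1.02 = 3.766.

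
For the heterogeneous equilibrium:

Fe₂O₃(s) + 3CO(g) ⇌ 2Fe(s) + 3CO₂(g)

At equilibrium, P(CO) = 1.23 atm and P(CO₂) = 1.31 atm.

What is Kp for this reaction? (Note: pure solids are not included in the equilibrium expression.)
K_p = 1.208

Solids (Fe₂O₃, Fe) are excluded.
Kp = P(CO₂)³/P(CO)³ = (1.31)³/(1.23)³ = 2.248/1.861 = 1.208.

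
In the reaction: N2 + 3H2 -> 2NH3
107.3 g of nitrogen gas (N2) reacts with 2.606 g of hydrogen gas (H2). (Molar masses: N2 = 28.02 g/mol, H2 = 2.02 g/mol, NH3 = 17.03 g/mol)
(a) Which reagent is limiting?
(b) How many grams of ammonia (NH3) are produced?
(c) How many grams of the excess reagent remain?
(a) H2, (b) 14.65 g, (c) 95.25 g

Moles of N2 = 107.3 g ÷ 28.02 g/mol = 3.82941 mol
Moles of H2 = 2.606 g ÷ 2.02 g/mol = 1.2901 mol
Moles ÷ coefficient: N2: 3.82941/1 = 3.829, H2: 1.2901/3 = 0.43
(a) H2 has the smaller value, so H2 is the limiting reagent.
(b) Moles of NH3 = 1.2901 mol H2 × (2/3) = 0.860066 mol; mass = 0.860066 mol × 17.03 g/mol = 14.65 g
(c) N2 consumed = 1.2901 × (1/3) = 0.430033 mol; remaining = 3.82941 − 0.430033 = 3.39937 mol; mass = 3.39937 mol × 28.02 g/mol = 95.25 g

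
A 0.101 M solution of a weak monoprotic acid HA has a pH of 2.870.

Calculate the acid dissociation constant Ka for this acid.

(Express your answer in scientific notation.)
K_a = 1.83e-05

[H⁺] = 10^(−pH) = 10^(−2.870) = 1.349e-03 M. For HA ⇌ H⁺ + A⁻, Ka = x²/(C − x) = (1.349e-03)²/(0.101 − 1.349e-03) = 1.83e-05.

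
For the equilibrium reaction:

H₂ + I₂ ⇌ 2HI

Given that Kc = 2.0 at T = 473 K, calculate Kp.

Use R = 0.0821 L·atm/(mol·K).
K_p = 2.0000

Δn = (moles gaseous products) − (moles gaseous reactants) = 0
T = 473 K; RT = 0.0821 × 473 = 38.8333
Kp = Kc·(RT)^Δn = 2.0 × (38.8333)^0 = 2.0 × 1 = 2.0000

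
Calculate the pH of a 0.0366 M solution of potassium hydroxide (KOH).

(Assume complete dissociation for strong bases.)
pH = 12.56

[OH⁻] = 0.0366 M for strong base. pOH = -log[OH⁻] = 1.44, pH = 14 - pOH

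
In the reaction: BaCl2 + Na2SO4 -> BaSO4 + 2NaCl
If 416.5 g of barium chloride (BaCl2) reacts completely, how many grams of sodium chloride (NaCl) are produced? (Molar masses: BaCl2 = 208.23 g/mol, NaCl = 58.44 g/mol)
Moles of BaCl2 = 416.5 g ÷ 208.23 g/mol = 2.00019 mol
Mole ratio: 2 mol NaCl / 1 mol BaCl2
Moles of NaCl = 2.00019 × (2/1) = 4.00038 mol
Mass of NaCl = 4.00038 mol × 58.44 g/mol = 233.8 g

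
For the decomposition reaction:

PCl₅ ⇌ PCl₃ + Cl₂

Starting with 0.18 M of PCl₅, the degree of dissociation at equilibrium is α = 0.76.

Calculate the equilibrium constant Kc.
K_c = 0.4332

x = α·[A]₀ = 0.76 × 0.18 = 0.1368 M dissociated.
At eq: [PCl₅] = 0.18 − 0.1368 = 0.0432 M; [PCl₃] = [Cl₂] = x = 0.1368 M.
Kc = [PCl₃][Cl₂]/[PCl₅] = (0.1368)²/0.0432 = 0.4332.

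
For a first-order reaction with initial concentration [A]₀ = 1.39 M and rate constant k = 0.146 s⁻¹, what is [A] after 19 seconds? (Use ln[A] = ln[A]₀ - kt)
0.0868 M

ln[A] = ln[A]₀ - k·t = ln(1.39) - (0.146)·(19) = 0.3293 - 2.7740 = -2.4447
[A] = e^(-2.4447) = 0.0868 M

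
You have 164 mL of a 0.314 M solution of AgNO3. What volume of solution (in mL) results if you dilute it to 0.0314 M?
Using M₁V₁ = M₂V₂:
0.314 × 164 = 0.0314 × V₂
V₂ = (0.314 × 164) / 0.0314 = 1640 mL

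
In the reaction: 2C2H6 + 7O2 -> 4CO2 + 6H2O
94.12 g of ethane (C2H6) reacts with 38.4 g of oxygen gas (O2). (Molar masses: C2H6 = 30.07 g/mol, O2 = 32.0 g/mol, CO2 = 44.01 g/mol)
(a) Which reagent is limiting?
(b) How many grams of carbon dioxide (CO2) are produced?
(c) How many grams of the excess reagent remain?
(a) O2, (b) 30.18 g, (c) 83.81 g

Moles of C2H6 = 94.12 g ÷ 30.07 g/mol = 3.13003 mol
Moles of O2 = 38.4 g ÷ 32.0 g/mol = 1.2 mol
Moles ÷ coefficient: C2H6: 3.13003/2 = 1.565, O2: 1.2/7 = 0.1714
(a) O2 has the smaller value, so O2 is the limiting reagent.
(b) Moles of CO2 = 1.2 mol O2 × (4/7) = 0.685714 mol; mass = 0.685714 mol × 44.01 g/mol = 30.18 g
(c) C2H6 consumed = 1.2 × (2/7) = 0.342857 mol; remaining = 3.13003 − 0.342857 = 2.78717 mol; mass = 2.78717 mol × 30.07 g/mol = 83.81 g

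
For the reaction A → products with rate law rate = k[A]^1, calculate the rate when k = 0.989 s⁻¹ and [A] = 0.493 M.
0.4876 M/s

rate = k·[A]^1 = 0.989·(0.493)^1 = 0.989·0.493 = 0.4876 M/s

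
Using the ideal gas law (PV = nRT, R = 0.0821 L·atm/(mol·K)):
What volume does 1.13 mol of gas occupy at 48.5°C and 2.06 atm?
T = 48.5°C + 273.15 = 321.65 K
V = nRT/P = (1.13 × 0.0821 × 321.65) / 2.06
V = 14.49 L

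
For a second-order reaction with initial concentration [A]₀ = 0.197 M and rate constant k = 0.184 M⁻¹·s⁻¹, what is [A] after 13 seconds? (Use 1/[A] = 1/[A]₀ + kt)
0.1339 M

1/[A] = 1/[A]₀ + k·t = 1/0.197 + (0.184)·(13) = 5.0761 + 2.3920 = 7.4681
[A] = 1/7.4681 = 0.1339 M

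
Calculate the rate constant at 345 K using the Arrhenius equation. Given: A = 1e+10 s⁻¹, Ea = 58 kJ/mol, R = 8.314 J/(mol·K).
1.65e+01 s⁻¹

k = A·exp(-Ea/(R·T)) = 1e+10·exp(-58000/(8.314·345)) = 1e+10·exp(-20.2208) = 1e+10·1.6527e-09 = 1.65e+01 s⁻¹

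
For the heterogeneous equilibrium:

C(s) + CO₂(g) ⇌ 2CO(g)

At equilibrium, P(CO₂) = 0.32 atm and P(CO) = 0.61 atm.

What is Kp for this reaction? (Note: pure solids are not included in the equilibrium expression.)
K_p = 1.163

Solid C is excluded.
Kp = P(CO)²/P(CO₂) = (0.61)²/0.32 = 0.3721/0.32 = 1.163.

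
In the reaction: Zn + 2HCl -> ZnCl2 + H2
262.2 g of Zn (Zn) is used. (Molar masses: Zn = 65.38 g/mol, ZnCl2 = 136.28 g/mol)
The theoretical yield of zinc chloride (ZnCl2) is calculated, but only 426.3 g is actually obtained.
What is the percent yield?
Moles of Zn = 262.2 g ÷ 65.38 g/mol = 4.0104 mol
Mole ratio: 1 mol ZnCl2 / 1 mol Zn
Moles of ZnCl2 = 4.0104 × (1/1) = 4.0104 mol
Theoretical yield = 4.0104 mol × 136.28 g/mol = 546.54 g
Actual yield = 426.3 g
Percent yield = (426.3 / 546.54) × 100% = 78.0%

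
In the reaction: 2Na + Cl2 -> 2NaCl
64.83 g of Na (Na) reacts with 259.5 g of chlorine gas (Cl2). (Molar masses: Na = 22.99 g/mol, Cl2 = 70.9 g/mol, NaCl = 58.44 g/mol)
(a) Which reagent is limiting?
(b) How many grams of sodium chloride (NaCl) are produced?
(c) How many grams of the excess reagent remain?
(a) Na, (b) 164.8 g, (c) 159.5 g

Moles of Na = 64.83 g ÷ 22.99 g/mol = 2.81992 mol
Moles of Cl2 = 259.5 g ÷ 70.9 g/mol = 3.66008 mol
Moles ÷ coefficient: Na: 2.81992/2 = 1.41, Cl2: 3.66008/1 = 3.66
(a) Na has the smaller value, so Na is the limiting reagent.
(b) Moles of NaCl = 2.81992 mol Na × (2/2) = 2.81992 mol; mass = 2.81992 mol × 58.44 g/mol = 164.8 g
(c) Cl2 consumed = 2.81992 × (1/2) = 1.40996 mol; remaining = 3.66008 − 1.40996 = 2.25012 mol; mass = 2.25012 mol × 70.9 g/mol = 159.5 g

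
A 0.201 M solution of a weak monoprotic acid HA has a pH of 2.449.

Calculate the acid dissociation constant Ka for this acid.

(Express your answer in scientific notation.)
K_a = 6.41e-05

[H⁺] = 10^(−pH) = 10^(−2.449) = 3.556e-03 M. For HA ⇌ H⁺ + A⁻, Ka = x²/(C − x) = (3.556e-03)²/(0.201 − 3.556e-03) = 6.41e-05.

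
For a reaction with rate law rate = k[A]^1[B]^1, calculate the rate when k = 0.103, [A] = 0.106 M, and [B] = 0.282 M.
0.003079 M/s

rate = k·[A]^1·[B]^1 = 0.103·(0.106)^1·(0.282)^1 = 0.103·0.106·0.282 = 0.003079 M/s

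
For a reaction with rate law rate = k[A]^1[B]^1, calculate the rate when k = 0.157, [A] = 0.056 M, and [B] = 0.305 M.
0.002682 M/s

rate = k·[A]^1·[B]^1 = 0.157·(0.056)^1·(0.305)^1 = 0.157·0.056·0.305 = 0.002682 M/s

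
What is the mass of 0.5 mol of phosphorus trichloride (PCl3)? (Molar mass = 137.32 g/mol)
Mass = 0.5 mol × 137.32 g/mol = 68.66 g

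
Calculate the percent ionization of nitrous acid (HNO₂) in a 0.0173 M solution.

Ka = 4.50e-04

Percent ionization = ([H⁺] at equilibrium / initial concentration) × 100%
Percent ionization = 14.9%

Let x = [H⁺]. Ka = x²/(C - x) ⇒ x² + (4.50e-04)x - (4.50e-04)(0.0173) = 0. x = 2.5742e-03. Percent = (2.5742e-03/0.0173) × 100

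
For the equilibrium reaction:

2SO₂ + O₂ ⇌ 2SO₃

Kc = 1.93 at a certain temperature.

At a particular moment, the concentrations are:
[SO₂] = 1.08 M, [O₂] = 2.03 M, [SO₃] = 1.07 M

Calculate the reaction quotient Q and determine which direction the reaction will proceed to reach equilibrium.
Q = 0.484, Q < K, reaction proceeds forward (toward products)

Q = ([SO₃]^2) / ([SO₂]^2 × [O₂])
  = ((1.07)^2) / ((1.08)^2·(2.03)) = 1.1449/2.3678 = 0.4835
Since Q = 0.4835 < Kc = 1.93, the reaction proceeds forward (toward products) to reach equilibrium.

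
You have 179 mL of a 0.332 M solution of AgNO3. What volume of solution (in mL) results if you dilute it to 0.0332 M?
Using M₁V₁ = M₂V₂:
0.332 × 179 = 0.0332 × V₂
V₂ = (0.332 × 179) / 0.0332 = 1790 mL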